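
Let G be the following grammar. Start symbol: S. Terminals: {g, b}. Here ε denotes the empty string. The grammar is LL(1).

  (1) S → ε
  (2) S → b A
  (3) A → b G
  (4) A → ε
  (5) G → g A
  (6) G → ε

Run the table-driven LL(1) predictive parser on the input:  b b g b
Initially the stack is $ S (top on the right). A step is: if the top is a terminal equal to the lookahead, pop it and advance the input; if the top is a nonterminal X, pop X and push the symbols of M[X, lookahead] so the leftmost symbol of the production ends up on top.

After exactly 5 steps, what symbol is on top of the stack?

g

     Stack  Input      Action
  1  $ S    b b g b $  expand S → b A
  2  $ A b  b b g b $  match b
  3  $ A    b g b $    expand A → b G
  4  $ G b  b g b $    match b
  5  $ G    g b $      expand G → g A
Stack after step 5: $ A g (top = g).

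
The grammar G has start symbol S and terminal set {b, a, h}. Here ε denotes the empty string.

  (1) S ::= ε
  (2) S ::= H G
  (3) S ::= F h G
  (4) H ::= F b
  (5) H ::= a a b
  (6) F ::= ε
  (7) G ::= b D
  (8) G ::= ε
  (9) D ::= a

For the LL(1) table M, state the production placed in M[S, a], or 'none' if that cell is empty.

S ::= H G

FIRST(F) = {ε}
FIRST(G) = {ε, b}
FIRST(D) = {a}
FIRST(H) = {a, b}  (via F b)
FIRST(S) = {ε, a, b, h}  (via H G, F h G)
FOLLOW(S) includes $ since S is the start symbol.
FOLLOW(S): S appears on no right-hand side. Thus FOLLOW(S) = {$}.
For S ::= ε: FIRST(ε) = {ε}, so it goes in M[S, t] for t ∈ {}; since ε ∈ FIRST, also for every t ∈ FOLLOW(S) = {$}.
For S ::= H G: FIRST(H G) = {a, b}, so it goes in M[S, t] for t ∈ {a, b}.
For S ::= F h G: FIRST(F h G) = {h}, so it goes in M[S, t] for t ∈ {h}.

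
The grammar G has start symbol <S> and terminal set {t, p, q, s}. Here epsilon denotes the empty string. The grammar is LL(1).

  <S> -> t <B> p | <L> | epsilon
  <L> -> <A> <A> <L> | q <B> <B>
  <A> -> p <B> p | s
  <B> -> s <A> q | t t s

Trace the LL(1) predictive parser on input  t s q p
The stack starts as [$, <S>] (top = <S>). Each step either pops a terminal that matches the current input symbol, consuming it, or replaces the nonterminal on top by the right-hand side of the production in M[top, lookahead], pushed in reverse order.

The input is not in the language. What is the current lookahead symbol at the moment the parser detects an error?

step 1: stack=$ <S>  input=t s q p $  — expand <S> -> t <B> p
step 2: stack=$ p <B> t  input=t s q p $  — match t
step 3: stack=$ p <B>  input=s q p $  — expand <B> -> s <A> q
step 4: stack=$ p q <A> s  input=s q p $  — match s
step 5: stack=$ p q <A>  input=q p $  — error: M[<A>, q] is empty

q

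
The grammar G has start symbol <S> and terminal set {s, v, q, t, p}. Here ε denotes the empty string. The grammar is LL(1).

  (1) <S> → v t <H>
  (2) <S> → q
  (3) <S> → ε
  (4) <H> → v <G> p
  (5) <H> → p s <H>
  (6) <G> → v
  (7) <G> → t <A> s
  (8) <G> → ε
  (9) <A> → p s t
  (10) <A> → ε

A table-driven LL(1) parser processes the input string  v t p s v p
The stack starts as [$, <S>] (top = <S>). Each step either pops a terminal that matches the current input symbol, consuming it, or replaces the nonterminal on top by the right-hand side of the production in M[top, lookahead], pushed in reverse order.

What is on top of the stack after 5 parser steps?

s

     Stack      Input          Action
  1  $ <S>      v t p s v p $  expand <S> → v t <H>
  2  $ <H> t v  v t p s v p $  match v
  3  $ <H> t    t p s v p $    match t
  4  $ <H>      p s v p $      expand <H> → p s <H>
  5  $ <H> s p  p s v p $      match p
Stack after step 5: $ <H> s (top = s).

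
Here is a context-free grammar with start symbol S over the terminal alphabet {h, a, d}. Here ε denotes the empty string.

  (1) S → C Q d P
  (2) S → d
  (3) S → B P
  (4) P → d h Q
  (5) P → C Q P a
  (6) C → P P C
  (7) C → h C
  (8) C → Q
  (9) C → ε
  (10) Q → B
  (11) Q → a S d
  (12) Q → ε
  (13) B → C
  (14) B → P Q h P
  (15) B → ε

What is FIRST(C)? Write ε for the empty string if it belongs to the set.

FIRST(S): from S→C Q d P we get {a, d, h}; from S→d we get {d}; from S→B P we get {a, d, h}. So FIRST(S) = {a, d, h}.
FIRST(P): from P→d h Q we get {d}; from P→C Q P a we get {a, d, h}. So FIRST(P) = {a, d, h}.
FIRST(C): from C→P P C we get {a, d, h}; from C→h C we get {h}; from C→Q we get {ε, a, d, h}; from C→ε we get {ε}. So FIRST(C) = {ε, a, d, h}.
FIRST(B): from B→C we get {ε, a, d, h}; from B→P Q h P we get {a, d, h}; from B→ε we get {ε}. So FIRST(B) = {ε, a, d, h}.
FIRST(Q): from Q→B we get {ε, a, d, h}; from Q→a S d we get {a}; from Q→ε we get {ε}. So FIRST(Q) = {ε, a, d, h}.

{ε, a, d, h}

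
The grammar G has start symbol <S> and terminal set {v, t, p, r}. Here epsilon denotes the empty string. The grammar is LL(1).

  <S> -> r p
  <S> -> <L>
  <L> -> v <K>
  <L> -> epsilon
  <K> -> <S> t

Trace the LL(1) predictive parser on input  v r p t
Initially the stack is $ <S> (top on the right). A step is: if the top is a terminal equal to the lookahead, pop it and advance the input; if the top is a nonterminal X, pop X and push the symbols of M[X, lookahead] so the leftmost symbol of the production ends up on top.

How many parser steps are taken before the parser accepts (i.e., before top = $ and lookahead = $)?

step 1: stack=$ <S>  input=v r p t $  — expand <S> -> <L>
step 2: stack=$ <L>  input=v r p t $  — expand <L> -> v <K>
step 3: stack=$ <K> v  input=v r p t $  — match v
step 4: stack=$ <K>  input=r p t $  — expand <K> -> <S> t
step 5: stack=$ t <S>  input=r p t $  — expand <S> -> r p
step 6: stack=$ t p r  input=r p t $  — match r
step 7: stack=$ t p  input=p t $  — match p
step 8: stack=$ t  input=t $  — match t
Accept reached after 8 steps.

8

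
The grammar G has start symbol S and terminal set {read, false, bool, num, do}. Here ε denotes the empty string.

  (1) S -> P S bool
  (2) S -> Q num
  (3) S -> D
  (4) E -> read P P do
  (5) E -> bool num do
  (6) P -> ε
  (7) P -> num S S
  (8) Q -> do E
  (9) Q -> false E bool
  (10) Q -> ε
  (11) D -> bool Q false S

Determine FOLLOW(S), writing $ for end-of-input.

FIRST(E) = {bool, read}
FIRST(P) = {ε, num}
FIRST(Q) = {ε, do, false}
FIRST(D) = {bool}
FIRST(S) = {bool, do, false, num}  (via P S bool, Q num, D)
FOLLOW(S) includes $ since S is the start symbol.
FOLLOW(P): in S->P S bool, P is followed by S bool with FIRST {bool, do, false, num}; in E->read P P do (occurrence 1), P is followed by P do with FIRST {do, num}; in E->read P P do (occurrence 2), P is followed by do with FIRST {do}. Thus FOLLOW(P) = {bool, do, false, num}.
FOLLOW(Q): in S->Q num, Q is followed by num with FIRST {num}; in D->bool Q false S, Q is followed by false S with FIRST {false}. Thus FOLLOW(Q) = {false, num}.
FOLLOW(E): in Q->do E, the suffix after E is empty, so FOLLOW(E) ⊇ FOLLOW(Q) = {false, num}; in Q->false E bool, E is followed by bool with FIRST {bool}. Thus FOLLOW(E) = {bool, false, num}.
FOLLOW(S): in S->P S bool, S is followed by bool with FIRST {bool}; in P->num S S (occurrence 1), S is followed by S with FIRST {bool, do, false, num}; in P->num S S (occurrence 2), the suffix after S is empty, so FOLLOW(S) ⊇ FOLLOW(P) = {bool, do, false, num}; in D->bool Q false S, the suffix after S is empty, so FOLLOW(S) ⊇ FOLLOW(D) = {$, bool, do, false, num}. Thus FOLLOW(S) = {$, bool, do, false, num}.
FOLLOW(D): in S->D, the suffix after D is empty, so FOLLOW(D) ⊇ FOLLOW(S) = {$, bool, do, false, num}. Thus FOLLOW(D) = {$, bool, do, false, num}.

{$, bool, do, false, num}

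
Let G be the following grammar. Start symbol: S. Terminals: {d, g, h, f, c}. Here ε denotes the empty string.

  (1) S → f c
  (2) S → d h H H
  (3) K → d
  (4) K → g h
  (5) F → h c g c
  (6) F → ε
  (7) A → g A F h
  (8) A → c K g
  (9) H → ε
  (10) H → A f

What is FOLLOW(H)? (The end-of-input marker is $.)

FIRST(S) = {d, f}
FIRST(K) = {d, g}
FIRST(F) = {ε, h}
FIRST(A) = {c, g}
FIRST(H) = {ε, c, g}  (via A f)
FOLLOW(S) includes $ since S is the start symbol.
FOLLOW(S): S appears on no right-hand side. Thus FOLLOW(S) = {$}.
FOLLOW(K): in A→c K g, K is followed by g with FIRST {g}. Thus FOLLOW(K) = {g}.
FOLLOW(F): in A→g A F h, F is followed by h with FIRST {h}. Thus FOLLOW(F) = {h}.
FOLLOW(A): in A→g A F h, A is followed by F h with FIRST {h}; in H→A f, A is followed by f with FIRST {f}. Thus FOLLOW(A) = {f, h}.
FOLLOW(H): in S→d h H H (occurrence 1), H is followed by H with FIRST {ε, c, g}; in S→d h H H (occurrence 1), the suffix after H is nullable, so FOLLOW(H) ⊇ FOLLOW(S) = {$}; in S→d h H H (occurrence 2), the suffix after H is empty, so FOLLOW(H) ⊇ FOLLOW(S) = {$}. Thus FOLLOW(H) = {$, c, g}.

{$, c, g}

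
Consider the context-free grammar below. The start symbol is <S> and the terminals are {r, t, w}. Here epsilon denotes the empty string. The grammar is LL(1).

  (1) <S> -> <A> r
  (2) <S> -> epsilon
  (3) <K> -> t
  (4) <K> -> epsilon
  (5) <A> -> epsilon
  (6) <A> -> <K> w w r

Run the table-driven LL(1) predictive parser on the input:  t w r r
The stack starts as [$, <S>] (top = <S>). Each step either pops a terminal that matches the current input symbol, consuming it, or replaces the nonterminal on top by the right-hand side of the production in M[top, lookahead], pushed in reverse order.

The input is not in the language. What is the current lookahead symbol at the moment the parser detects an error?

r

step 1: stack=$ <S>  input=t w r r $  — expand <S> -> <A> r
step 2: stack=$ r <A>  input=t w r r $  — expand <A> -> <K> w w r
step 3: stack=$ r r w w <K>  input=t w r r $  — expand <K> -> t
step 4: stack=$ r r w w t  input=t w r r $  — match t
step 5: stack=$ r r w w  input=w r r $  — match w
step 6: stack=$ r r w  input=r r $  — error: top is terminal w but lookahead is r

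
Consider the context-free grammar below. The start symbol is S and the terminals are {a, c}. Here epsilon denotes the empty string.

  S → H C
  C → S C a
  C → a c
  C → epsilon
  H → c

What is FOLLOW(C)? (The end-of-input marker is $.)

FIRST(H): from H→c we get {c}. So FIRST(H) = {c}.
FIRST(S): from S→H C we get {c}. So FIRST(S) = {c}.
FIRST(C): from C→S C a we get {c}; from C→a c we get {a}; from C→epsilon we get {epsilon}. So FIRST(C) = {epsilon, a, c}.
FOLLOW(S) includes $ since S is the start symbol.
FOLLOW(S): in C→S C a, S is followed by C a with FIRST {a, c}. Thus FOLLOW(S) = {$, a, c}.
FOLLOW(C): in S→H C, the suffix after C is empty, so FOLLOW(C) ⊇ FOLLOW(S) = {$, a, c}; in C→S C a, C is followed by a with FIRST {a}. Thus FOLLOW(C) = {$, a, c}.
FOLLOW(H): in S→H C, H is followed by C with FIRST {epsilon, a, c}; in S→H C, the suffix after H is nullable, so FOLLOW(H) ⊇ FOLLOW(S) = {$, a, c}. Thus FOLLOW(H) = {$, a, c}.

{$, a, c}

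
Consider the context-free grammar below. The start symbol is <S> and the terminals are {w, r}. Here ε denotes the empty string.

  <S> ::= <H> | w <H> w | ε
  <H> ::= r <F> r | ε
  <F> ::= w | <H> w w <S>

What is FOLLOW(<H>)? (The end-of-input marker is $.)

{$, r, w}

FIRST(<H>): from <H>::=r <F> r we get {r}; from <H>::=ε we get {ε}. So FIRST(<H>) = {ε, r}.
FIRST(<S>): from <S>::=<H> we get {ε, r}; from <S>::=w <H> w we get {w}; from <S>::=ε we get {ε}. So FIRST(<S>) = {ε, r, w}.
FIRST(<F>): from <F>::=w we get {w}; from <F>::=<H> w w <S> we get {r, w}. So FIRST(<F>) = {r, w}.
FOLLOW(<S>) includes $ since <S> is the start symbol.
FOLLOW(<F>): in <H>::=r <F> r, <F> is followed by r with FIRST {r}. Thus FOLLOW(<F>) = {r}.
FOLLOW(<S>): in <F>::=<H> w w <S>, the suffix after <S> is empty, so FOLLOW(<S>) ⊇ FOLLOW(<F>) = {r}. Thus FOLLOW(<S>) = {$, r}.
FOLLOW(<H>): in <S>::=<H>, the suffix after <H> is empty, so FOLLOW(<H>) ⊇ FOLLOW(<S>) = {$, r}; in <S>::=w <H> w, <H> is followed by w with FIRST {w}; in <F>::=<H> w w <S>, <H> is followed by w w <S> with FIRST {w}. Thus FOLLOW(<H>) = {$, r, w}.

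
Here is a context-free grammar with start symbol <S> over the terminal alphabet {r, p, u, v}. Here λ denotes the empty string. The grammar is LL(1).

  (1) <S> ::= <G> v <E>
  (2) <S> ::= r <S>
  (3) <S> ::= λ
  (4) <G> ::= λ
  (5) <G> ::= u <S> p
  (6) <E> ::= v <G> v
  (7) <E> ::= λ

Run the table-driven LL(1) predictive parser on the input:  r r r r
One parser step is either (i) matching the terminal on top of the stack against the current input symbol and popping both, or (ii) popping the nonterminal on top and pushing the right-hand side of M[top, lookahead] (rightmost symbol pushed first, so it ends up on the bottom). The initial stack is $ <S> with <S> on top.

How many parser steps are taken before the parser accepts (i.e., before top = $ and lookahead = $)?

9

     Stack    Input      Action
  1  $ <S>    r r r r $  expand <S> ::= r <S>
  2  $ <S> r  r r r r $  match r
  3  $ <S>    r r r $    expand <S> ::= r <S>
  4  $ <S> r  r r r $    match r
  5  $ <S>    r r $      expand <S> ::= r <S>
  6  $ <S> r  r r $      match r
  7  $ <S>    r $        expand <S> ::= r <S>
  8  $ <S> r  r $        match r
  9  $ <S>    $          expand <S> ::= λ
Accept reached after 9 steps.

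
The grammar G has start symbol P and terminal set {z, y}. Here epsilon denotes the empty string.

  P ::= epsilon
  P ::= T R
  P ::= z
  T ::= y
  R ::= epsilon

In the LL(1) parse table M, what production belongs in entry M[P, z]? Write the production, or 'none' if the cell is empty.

P ::= z

FIRST(T): from T::=y we get {y}. So FIRST(T) = {y}.
FIRST(R): from R::=epsilon we get {epsilon}. So FIRST(R) = {epsilon}.
FIRST(P): from P::=epsilon we get {epsilon}; from P::=T R we get {y}; from P::=z we get {z}. So FIRST(P) = {epsilon, y, z}.
FOLLOW(P) includes $ since P is the start symbol.
FOLLOW(P): P appears on no right-hand side. Thus FOLLOW(P) = {$}.
For P ::= epsilon: FIRST(epsilon) = {epsilon}, so it goes in M[P, t] for t ∈ {}; since epsilon ∈ FIRST, also for every t ∈ FOLLOW(P) = {$}.
For P ::= T R: FIRST(T R) = {y}, so it goes in M[P, t] for t ∈ {y}.
For P ::= z: FIRST(z) = {z}, so it goes in M[P, t] for t ∈ {z}.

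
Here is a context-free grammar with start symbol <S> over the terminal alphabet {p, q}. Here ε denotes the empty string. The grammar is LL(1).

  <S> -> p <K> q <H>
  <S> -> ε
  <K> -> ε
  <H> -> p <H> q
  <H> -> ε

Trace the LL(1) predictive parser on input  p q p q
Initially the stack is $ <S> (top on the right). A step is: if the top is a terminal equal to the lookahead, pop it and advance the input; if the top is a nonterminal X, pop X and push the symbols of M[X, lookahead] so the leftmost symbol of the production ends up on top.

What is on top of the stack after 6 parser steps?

step 1: stack=$ <S>  input=p q p q $  — expand <S> -> p <K> q <H>
step 2: stack=$ <H> q <K> p  input=p q p q $  — match p
step 3: stack=$ <H> q <K>  input=q p q $  — expand <K> -> ε
step 4: stack=$ <H> q  input=q p q $  — match q
step 5: stack=$ <H>  input=p q $  — expand <H> -> p <H> q
step 6: stack=$ q <H> p  input=p q $  — match p
Stack after step 6: $ q <H> (top = <H>).

<H>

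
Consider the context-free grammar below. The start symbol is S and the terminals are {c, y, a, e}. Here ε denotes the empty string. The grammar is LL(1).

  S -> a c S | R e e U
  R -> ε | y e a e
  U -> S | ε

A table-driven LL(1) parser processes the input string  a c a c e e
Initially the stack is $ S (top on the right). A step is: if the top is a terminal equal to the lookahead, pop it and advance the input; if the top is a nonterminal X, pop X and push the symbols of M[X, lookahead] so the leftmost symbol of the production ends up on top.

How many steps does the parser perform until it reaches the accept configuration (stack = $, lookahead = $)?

      Stack      Input          Action
   1  $ S        a c a c e e $  expand S -> a c S
   2  $ S c a    a c a c e e $  match a
   3  $ S c      c a c e e $    match c
   4  $ S        a c e e $      expand S -> a c S
   5  $ S c a    a c e e $      match a
   6  $ S c      c e e $        match c
   7  $ S        e e $          expand S -> R e e U
   8  $ U e e R  e e $          expand R -> ε
   9  $ U e e    e e $          match e
  10  $ U e      e $            match e
  11  $ U        $              expand U -> ε
Accept reached after 11 steps.

11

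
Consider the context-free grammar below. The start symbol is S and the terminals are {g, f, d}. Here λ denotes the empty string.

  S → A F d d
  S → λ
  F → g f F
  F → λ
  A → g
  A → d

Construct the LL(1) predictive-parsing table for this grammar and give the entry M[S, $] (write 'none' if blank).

S → λ

FIRST(F) = {λ, g}
FIRST(A) = {d, g}
FIRST(S) = {λ, d, g}  (via A F d d)
FOLLOW(S) includes $ since S is the start symbol.
FOLLOW(S): S appears on no right-hand side. Thus FOLLOW(S) = {$}.
For S → A F d d: FIRST(A F d d) = {d, g}, so it goes in M[S, t] for t ∈ {d, g}.
For S → λ: FIRST(λ) = {λ}, so it goes in M[S, t] for t ∈ {}; since λ ∈ FIRST, also for every t ∈ FOLLOW(S) = {$}.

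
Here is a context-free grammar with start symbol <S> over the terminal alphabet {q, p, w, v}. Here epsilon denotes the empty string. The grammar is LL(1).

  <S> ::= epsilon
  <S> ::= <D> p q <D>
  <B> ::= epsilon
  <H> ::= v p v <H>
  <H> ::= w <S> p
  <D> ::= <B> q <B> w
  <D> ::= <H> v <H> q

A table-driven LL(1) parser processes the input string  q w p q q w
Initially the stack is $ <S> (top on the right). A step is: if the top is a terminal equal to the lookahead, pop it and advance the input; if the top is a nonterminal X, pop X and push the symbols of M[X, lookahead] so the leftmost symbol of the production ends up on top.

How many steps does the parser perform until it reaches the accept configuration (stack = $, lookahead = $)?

      Stack                  Input          Action
   1  $ <S>                  q w p q q w $  expand <S> ::= <D> p q <D>
   2  $ <D> q p <D>          q w p q q w $  expand <D> ::= <B> q <B> w
   3  $ <D> q p w <B> q <B>  q w p q q w $  expand <B> ::= epsilon
   4  $ <D> q p w <B> q      q w p q q w $  match q
   5  $ <D> q p w <B>        w p q q w $    expand <B> ::= epsilon
   6  $ <D> q p w            w p q q w $    match w
   7  $ <D> q p              p q q w $      match p
   8  $ <D> q                q q w $        match q
   9  $ <D>                  q w $          expand <D> ::= <B> q <B> w
  10  $ w <B> q <B>          q w $          expand <B> ::= epsilon
  11  $ w <B> q              q w $          match q
  12  $ w <B>                w $            expand <B> ::= epsilon
  13  $ w                    w $            match w
Accept reached after 13 steps.

13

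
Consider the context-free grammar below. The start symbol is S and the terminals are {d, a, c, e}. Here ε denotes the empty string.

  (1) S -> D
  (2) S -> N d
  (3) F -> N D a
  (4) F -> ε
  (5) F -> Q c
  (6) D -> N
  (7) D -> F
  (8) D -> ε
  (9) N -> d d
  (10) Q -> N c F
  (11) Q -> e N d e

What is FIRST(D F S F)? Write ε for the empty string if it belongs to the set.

FIRST(N) = {d}
FIRST(Q) = {d, e}  (via N c F)
FIRST(F) = {ε, d, e}  (via N D a, Q c)
FIRST(D) = {ε, d, e}  (via N, F)
FIRST(S) = {ε, d, e}  (via D, N d)
FIRST(D F S F): take FIRST of each symbol in turn, carrying on past any symbol whose FIRST contains ε; result {ε, d, e}.

{ε, d, e}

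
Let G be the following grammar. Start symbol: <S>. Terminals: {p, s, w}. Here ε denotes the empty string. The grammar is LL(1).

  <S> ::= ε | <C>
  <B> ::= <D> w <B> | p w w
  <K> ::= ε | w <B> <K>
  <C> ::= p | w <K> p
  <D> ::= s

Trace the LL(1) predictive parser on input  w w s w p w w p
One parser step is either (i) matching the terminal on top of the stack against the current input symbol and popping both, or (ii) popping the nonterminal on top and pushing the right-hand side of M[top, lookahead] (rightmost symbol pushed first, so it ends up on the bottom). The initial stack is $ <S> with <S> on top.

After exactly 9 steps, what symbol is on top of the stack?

<B>

step 1: stack=$ <S>  input=w w s w p w w p $  — expand <S> ::= <C>
step 2: stack=$ <C>  input=w w s w p w w p $  — expand <C> ::= w <K> p
step 3: stack=$ p <K> w  input=w w s w p w w p $  — match w
step 4: stack=$ p <K>  input=w s w p w w p $  — expand <K> ::= w <B> <K>
step 5: stack=$ p <K> <B> w  input=w s w p w w p $  — match w
step 6: stack=$ p <K> <B>  input=s w p w w p $  — expand <B> ::= <D> w <B>
step 7: stack=$ p <K> <B> w <D>  input=s w p w w p $  — expand <D> ::= s
step 8: stack=$ p <K> <B> w s  input=s w p w w p $  — match s
step 9: stack=$ p <K> <B> w  input=w p w w p $  — match w
Stack after step 9: $ p <K> <B> (top = <B>).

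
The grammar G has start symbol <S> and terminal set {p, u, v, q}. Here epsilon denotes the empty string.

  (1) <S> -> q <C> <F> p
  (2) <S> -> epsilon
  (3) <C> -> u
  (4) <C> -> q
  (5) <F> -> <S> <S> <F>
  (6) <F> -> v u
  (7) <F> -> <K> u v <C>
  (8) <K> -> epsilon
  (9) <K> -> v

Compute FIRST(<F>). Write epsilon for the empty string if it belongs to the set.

FIRST(<S>): from <S>->q <C> <F> p we get {q}; from <S>->epsilon we get {epsilon}. So FIRST(<S>) = {epsilon, q}.
FIRST(<C>): from <C>->u we get {u}; from <C>->q we get {q}. So FIRST(<C>) = {q, u}.
FIRST(<K>): from <K>->epsilon we get {epsilon}; from <K>->v we get {v}. So FIRST(<K>) = {epsilon, v}.
FIRST(<F>): from <F>-><S> <S> <F> we get {q, u, v}; from <F>->v u we get {v}; from <F>-><K> u v <C> we get {u, v}. So FIRST(<F>) = {q, u, v}.

{q, u, v}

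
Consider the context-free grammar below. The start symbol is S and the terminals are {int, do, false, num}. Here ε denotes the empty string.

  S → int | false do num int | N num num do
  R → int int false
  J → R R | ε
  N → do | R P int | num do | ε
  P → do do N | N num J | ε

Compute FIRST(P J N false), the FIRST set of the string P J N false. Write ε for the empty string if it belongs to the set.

{do, false, int, num}

FIRST(R): from R→int int false we get {int}. So FIRST(R) = {int}.
FIRST(J): from J→R R we get {int}; from J→ε we get {ε}. So FIRST(J) = {ε, int}.
FIRST(N): from N→do we get {do}; from N→R P int we get {int}; from N→num do we get {num}; from N→ε we get {ε}. So FIRST(N) = {ε, do, int, num}.
FIRST(S): from S→int we get {int}; from S→false do num int we get {false}; from S→N num num do we get {do, int, num}. So FIRST(S) = {do, false, int, num}.
FIRST(P): from P→do do N we get {do}; from P→N num J we get {do, int, num}; from P→ε we get {ε}. So FIRST(P) = {ε, do, int, num}.
FIRST(P J N false): take FIRST of each symbol in turn, carrying on past any symbol whose FIRST contains ε; result {do, false, int, num}.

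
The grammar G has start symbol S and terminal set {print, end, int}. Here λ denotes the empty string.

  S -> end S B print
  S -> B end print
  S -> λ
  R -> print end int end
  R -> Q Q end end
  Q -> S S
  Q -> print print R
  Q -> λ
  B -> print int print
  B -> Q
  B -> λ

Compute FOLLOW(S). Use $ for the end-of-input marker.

{$, end, print}

FIRST(S): from S->end S B print we get {end}; from S->B end print we get {end, print}; from S->λ we get {λ}. So FIRST(S) = {λ, end, print}.
FIRST(Q): from Q->S S we get {λ, end, print}; from Q->print print R we get {print}; from Q->λ we get {λ}. So FIRST(Q) = {λ, end, print}.
FIRST(R): from R->print end int end we get {print}; from R->Q Q end end we get {end, print}. So FIRST(R) = {end, print}.
FIRST(B): from B->print int print we get {print}; from B->Q we get {λ, end, print}; from B->λ we get {λ}. So FIRST(B) = {λ, end, print}.
FOLLOW(S) includes $ since S is the start symbol.
FOLLOW(B): in S->end S B print, B is followed by print with FIRST {print}; in S->B end print, B is followed by end print with FIRST {end}. Thus FOLLOW(B) = {end, print}.
FOLLOW(Q): in R->Q Q end end (occurrence 1), Q is followed by Q end end with FIRST {end, print}; in R->Q Q end end (occurrence 2), Q is followed by end end with FIRST {end}; in B->Q, the suffix after Q is empty, so FOLLOW(Q) ⊇ FOLLOW(B) = {end, print}. Thus FOLLOW(Q) = {end, print}.
FOLLOW(S): in S->end S B print, S is followed by B print with FIRST {end, print}; in Q->S S (occurrence 1), S is followed by S with FIRST {λ, end, print}; in Q->S S (occurrence 1), the suffix after S is nullable, so FOLLOW(S) ⊇ FOLLOW(Q) = {end, print}; in Q->S S (occurrence 2), the suffix after S is empty, so FOLLOW(S) ⊇ FOLLOW(Q) = {end, print}. Thus FOLLOW(S) = {$, end, print}.
FOLLOW(R): in Q->print print R, the suffix after R is empty, so FOLLOW(R) ⊇ FOLLOW(Q) = {end, print}. Thus FOLLOW(R) = {end, print}.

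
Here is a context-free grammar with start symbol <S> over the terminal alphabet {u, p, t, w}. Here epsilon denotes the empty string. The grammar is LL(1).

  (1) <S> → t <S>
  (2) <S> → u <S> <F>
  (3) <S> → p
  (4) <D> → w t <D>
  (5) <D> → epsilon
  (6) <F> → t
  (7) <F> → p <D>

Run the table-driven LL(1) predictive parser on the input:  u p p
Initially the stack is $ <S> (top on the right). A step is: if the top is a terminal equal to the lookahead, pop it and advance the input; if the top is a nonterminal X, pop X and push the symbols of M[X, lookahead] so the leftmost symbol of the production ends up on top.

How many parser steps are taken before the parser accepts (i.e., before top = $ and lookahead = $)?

7

     Stack        Input    Action
  1  $ <S>        u p p $  expand <S> → u <S> <F>
  2  $ <F> <S> u  u p p $  match u
  3  $ <F> <S>    p p $    expand <S> → p
  4  $ <F> p      p p $    match p
  5  $ <F>        p $      expand <F> → p <D>
  6  $ <D> p      p $      match p
  7  $ <D>        $        expand <D> → epsilon
Accept reached after 7 steps.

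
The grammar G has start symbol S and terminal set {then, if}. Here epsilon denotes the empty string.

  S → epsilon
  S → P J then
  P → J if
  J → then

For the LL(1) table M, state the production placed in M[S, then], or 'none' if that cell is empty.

S → P J then

FIRST(J): from J→then we get {then}. So FIRST(J) = {then}.
FIRST(P): from P→J if we get {then}. So FIRST(P) = {then}.
FIRST(S): from S→epsilon we get {epsilon}; from S→P J then we get {then}. So FIRST(S) = {epsilon, then}.
FOLLOW(S) includes $ since S is the start symbol.
FOLLOW(S): S appears on no right-hand side. Thus FOLLOW(S) = {$}.
For S → epsilon: FIRST(epsilon) = {epsilon}, so it goes in M[S, t] for t ∈ {}; since epsilon ∈ FIRST, also for every t ∈ FOLLOW(S) = {$}.
For S → P J then: FIRST(P J then) = {then}, so it goes in M[S, t] for t ∈ {then}.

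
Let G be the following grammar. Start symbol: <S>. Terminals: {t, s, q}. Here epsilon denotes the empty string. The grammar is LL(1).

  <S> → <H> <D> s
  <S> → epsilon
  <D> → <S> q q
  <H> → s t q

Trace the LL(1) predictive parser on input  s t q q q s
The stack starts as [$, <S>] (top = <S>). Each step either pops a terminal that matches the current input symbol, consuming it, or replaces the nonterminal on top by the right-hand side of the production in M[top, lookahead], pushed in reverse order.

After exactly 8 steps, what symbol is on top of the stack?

     Stack          Input          Action
  1  $ <S>          s t q q q s $  expand <S> → <H> <D> s
  2  $ s <D> <H>    s t q q q s $  expand <H> → s t q
  3  $ s <D> q t s  s t q q q s $  match s
  4  $ s <D> q t    t q q q s $    match t
  5  $ s <D> q      q q q s $      match q
  6  $ s <D>        q q s $        expand <D> → <S> q q
  7  $ s q q <S>    q q s $        expand <S> → epsilon
  8  $ s q q        q q s $        match q
Stack after step 8: $ s q (top = q).

q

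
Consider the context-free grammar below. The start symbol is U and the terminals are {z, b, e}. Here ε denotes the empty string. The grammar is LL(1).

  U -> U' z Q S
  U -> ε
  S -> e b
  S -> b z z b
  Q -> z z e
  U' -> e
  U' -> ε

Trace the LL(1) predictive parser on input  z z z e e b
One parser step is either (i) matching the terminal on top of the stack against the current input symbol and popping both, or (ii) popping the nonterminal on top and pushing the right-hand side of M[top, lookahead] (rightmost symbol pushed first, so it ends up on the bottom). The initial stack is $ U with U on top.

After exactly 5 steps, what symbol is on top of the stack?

     Stack       Input          Action
  1  $ U         z z z e e b $  expand U -> U' z Q S
  2  $ S Q z U'  z z z e e b $  expand U' -> ε
  3  $ S Q z     z z z e e b $  match z
  4  $ S Q       z z e e b $    expand Q -> z z e
  5  $ S e z z   z z e e b $    match z
Stack after step 5: $ S e z (top = z).

z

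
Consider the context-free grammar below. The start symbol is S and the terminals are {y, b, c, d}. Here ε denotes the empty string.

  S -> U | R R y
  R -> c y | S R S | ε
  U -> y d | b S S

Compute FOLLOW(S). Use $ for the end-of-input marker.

{$, b, c, y}

FIRST(U): from U->y d we get {y}; from U->b S S we get {b}. So FIRST(U) = {b, y}.
FIRST(S): from S->U we get {b, y}; from S->R R y we get {b, c, y}. So FIRST(S) = {b, c, y}.
FIRST(R): from R->c y we get {c}; from R->S R S we get {b, c, y}; from R->ε we get {ε}. So FIRST(R) = {ε, b, c, y}.
FOLLOW(S) includes $ since S is the start symbol.
FOLLOW(R): in S->R R y (occurrence 1), R is followed by R y with FIRST {b, c, y}; in S->R R y (occurrence 2), R is followed by y with FIRST {y}; in R->S R S, R is followed by S with FIRST {b, c, y}. Thus FOLLOW(R) = {b, c, y}.
FOLLOW(S): in R->S R S (occurrence 1), S is followed by R S with FIRST {b, c, y}; in R->S R S (occurrence 2), the suffix after S is empty, so FOLLOW(S) ⊇ FOLLOW(R) = {b, c, y}; in U->b S S (occurrence 1), S is followed by S with FIRST {b, c, y}; in U->b S S (occurrence 2), the suffix after S is empty, so FOLLOW(S) ⊇ FOLLOW(U) = {$, b, c, y}. Thus FOLLOW(S) = {$, b, c, y}.
FOLLOW(U): in S->U, the suffix after U is empty, so FOLLOW(U) ⊇ FOLLOW(S) = {$, b, c, y}. Thus FOLLOW(U) = {$, b, c, y}.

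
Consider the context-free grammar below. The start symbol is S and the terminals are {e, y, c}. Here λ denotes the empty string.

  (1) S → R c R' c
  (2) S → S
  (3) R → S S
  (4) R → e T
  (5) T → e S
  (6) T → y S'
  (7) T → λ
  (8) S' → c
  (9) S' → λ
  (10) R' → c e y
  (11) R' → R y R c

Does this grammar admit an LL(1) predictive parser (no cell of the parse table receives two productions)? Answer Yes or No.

FIRST(S) = {e}
FIRST(R) = {e}
FIRST(T) = {λ, e, y}
FIRST(S') = {λ, c}
FIRST(R') = {c, e}
FOLLOW(S) = {$, c, e, y}
FOLLOW(R) = {c, y}
FOLLOW(T) = {c, y}
FOLLOW(S') = {c, y}
FOLLOW(R') = {c}
Cell M[R, e] receives both R → S S and R → e T — the grammar is not LL(1).

No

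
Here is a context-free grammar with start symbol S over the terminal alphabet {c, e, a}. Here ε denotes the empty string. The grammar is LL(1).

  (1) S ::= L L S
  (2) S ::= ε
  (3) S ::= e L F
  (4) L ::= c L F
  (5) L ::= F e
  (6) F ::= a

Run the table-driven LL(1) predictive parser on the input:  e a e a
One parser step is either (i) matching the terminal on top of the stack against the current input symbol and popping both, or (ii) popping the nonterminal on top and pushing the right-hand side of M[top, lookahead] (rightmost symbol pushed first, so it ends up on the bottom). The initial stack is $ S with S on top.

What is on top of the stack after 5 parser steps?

     Stack    Input      Action
  1  $ S      e a e a $  expand S ::= e L F
  2  $ F L e  e a e a $  match e
  3  $ F L    a e a $    expand L ::= F e
  4  $ F e F  a e a $    expand F ::= a
  5  $ F e a  a e a $    match a
Stack after step 5: $ F e (top = e).

e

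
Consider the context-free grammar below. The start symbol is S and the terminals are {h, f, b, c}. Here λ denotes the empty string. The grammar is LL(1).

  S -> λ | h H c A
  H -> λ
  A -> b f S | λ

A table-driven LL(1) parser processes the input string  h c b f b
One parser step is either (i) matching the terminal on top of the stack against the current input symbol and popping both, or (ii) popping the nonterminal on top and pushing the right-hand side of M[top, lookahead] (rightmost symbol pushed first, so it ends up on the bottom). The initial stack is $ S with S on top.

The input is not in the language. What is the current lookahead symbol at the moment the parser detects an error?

b

step 1: stack=$ S  input=h c b f b $  — expand S -> h H c A
step 2: stack=$ A c H h  input=h c b f b $  — match h
step 3: stack=$ A c H  input=c b f b $  — expand H -> λ
step 4: stack=$ A c  input=c b f b $  — match c
step 5: stack=$ A  input=b f b $  — expand A -> b f S
step 6: stack=$ S f b  input=b f b $  — match b
step 7: stack=$ S f  input=f b $  — match f
step 8: stack=$ S  input=b $  — error: M[S, b] is empty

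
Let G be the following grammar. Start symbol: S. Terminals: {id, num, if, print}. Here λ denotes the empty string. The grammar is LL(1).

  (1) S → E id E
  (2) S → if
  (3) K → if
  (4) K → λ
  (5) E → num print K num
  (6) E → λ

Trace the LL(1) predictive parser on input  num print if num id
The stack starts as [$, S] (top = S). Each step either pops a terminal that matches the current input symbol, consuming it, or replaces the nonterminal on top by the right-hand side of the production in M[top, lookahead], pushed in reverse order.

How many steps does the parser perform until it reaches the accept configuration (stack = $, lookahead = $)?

     Stack                   Input                  Action
  1  $ S                     num print if num id $  expand S → E id E
  2  $ E id E                num print if num id $  expand E → num print K num
  3  $ E id num K print num  num print if num id $  match num
  4  $ E id num K print      print if num id $      match print
  5  $ E id num K            if num id $            expand K → if
  6  $ E id num if           if num id $            match if
  7  $ E id num              num id $               match num
  8  $ E id                  id $                   match id
  9  $ E                     $                      expand E → λ
Accept reached after 9 steps.

9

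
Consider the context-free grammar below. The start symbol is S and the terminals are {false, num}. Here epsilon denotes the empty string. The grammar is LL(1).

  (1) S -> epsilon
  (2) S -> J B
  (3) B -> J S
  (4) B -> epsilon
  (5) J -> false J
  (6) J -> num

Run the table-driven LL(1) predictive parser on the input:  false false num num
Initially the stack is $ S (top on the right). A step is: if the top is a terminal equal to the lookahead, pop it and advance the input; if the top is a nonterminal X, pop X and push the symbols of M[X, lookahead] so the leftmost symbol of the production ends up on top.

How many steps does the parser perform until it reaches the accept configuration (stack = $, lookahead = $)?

      Stack        Input                  Action
   1  $ S          false false num num $  expand S -> J B
   2  $ B J        false false num num $  expand J -> false J
   3  $ B J false  false false num num $  match false
   4  $ B J        false num num $        expand J -> false J
   5  $ B J false  false num num $        match false
   6  $ B J        num num $              expand J -> num
   7  $ B num      num num $              match num
   8  $ B          num $                  expand B -> J S
   9  $ S J        num $                  expand J -> num
  10  $ S num      num $                  match num
  11  $ S          $                      expand S -> epsilon
Accept reached after 11 steps.

11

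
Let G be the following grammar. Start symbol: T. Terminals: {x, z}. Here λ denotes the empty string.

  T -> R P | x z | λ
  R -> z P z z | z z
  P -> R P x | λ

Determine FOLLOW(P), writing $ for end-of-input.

{$, x, z}

FIRST(R): from R->z P z z we get {z}; from R->z z we get {z}. So FIRST(R) = {z}.
FIRST(T): from T->R P we get {z}; from T->x z we get {x}; from T->λ we get {λ}. So FIRST(T) = {λ, x, z}.
FIRST(P): from P->R P x we get {z}; from P->λ we get {λ}. So FIRST(P) = {λ, z}.
FOLLOW(T) includes $ since T is the start symbol.
FOLLOW(T): T appears on no right-hand side. Thus FOLLOW(T) = {$}.
FOLLOW(R): in T->R P, R is followed by P with FIRST {λ, z}; in T->R P, the suffix after R is nullable, so FOLLOW(R) ⊇ FOLLOW(T) = {$}; in P->R P x, R is followed by P x with FIRST {x, z}. Thus FOLLOW(R) = {$, x, z}.
FOLLOW(P): in T->R P, the suffix after P is empty, so FOLLOW(P) ⊇ FOLLOW(T) = {$}; in R->z P z z, P is followed by z z with FIRST {z}; in P->R P x, P is followed by x with FIRST {x}. Thus FOLLOW(P) = {$, x, z}.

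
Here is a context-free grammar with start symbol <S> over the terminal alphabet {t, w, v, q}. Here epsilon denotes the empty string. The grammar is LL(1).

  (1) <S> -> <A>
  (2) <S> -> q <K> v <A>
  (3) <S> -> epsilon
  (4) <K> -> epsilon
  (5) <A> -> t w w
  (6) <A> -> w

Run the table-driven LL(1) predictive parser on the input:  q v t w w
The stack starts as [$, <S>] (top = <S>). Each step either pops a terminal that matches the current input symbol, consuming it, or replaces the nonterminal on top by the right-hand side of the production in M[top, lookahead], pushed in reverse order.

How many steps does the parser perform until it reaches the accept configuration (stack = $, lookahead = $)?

     Stack          Input        Action
  1  $ <S>          q v t w w $  expand <S> -> q <K> v <A>
  2  $ <A> v <K> q  q v t w w $  match q
  3  $ <A> v <K>    v t w w $    expand <K> -> epsilon
  4  $ <A> v        v t w w $    match v
  5  $ <A>          t w w $      expand <A> -> t w w
  6  $ w w t        t w w $      match t
  7  $ w w          w w $        match w
  8  $ w            w $          match w
Accept reached after 8 steps.

8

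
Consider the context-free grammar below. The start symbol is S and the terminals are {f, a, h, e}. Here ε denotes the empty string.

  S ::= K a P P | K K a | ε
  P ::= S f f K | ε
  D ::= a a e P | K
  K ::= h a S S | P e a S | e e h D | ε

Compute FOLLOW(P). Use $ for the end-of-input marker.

{$, a, e, f, h}

FIRST(S): from S::=K a P P we get {a, e, f, h}; from S::=K K a we get {a, e, f, h}; from S::=ε we get {ε}. So FIRST(S) = {ε, a, e, f, h}.
FIRST(P): from P::=S f f K we get {a, e, f, h}; from P::=ε we get {ε}. So FIRST(P) = {ε, a, e, f, h}.
FIRST(K): from K::=h a S S we get {h}; from K::=P e a S we get {a, e, f, h}; from K::=e e h D we get {e}; from K::=ε we get {ε}. So FIRST(K) = {ε, a, e, f, h}.
FIRST(D): from D::=a a e P we get {a}; from D::=K we get {ε, a, e, f, h}. So FIRST(D) = {ε, a, e, f, h}.
FOLLOW(S) includes $ since S is the start symbol.
FOLLOW(S): in P::=S f f K, S is followed by f f K with FIRST {f}; in K::=h a S S (occurrence 1), S is followed by S with FIRST {ε, a, e, f, h}; in K::=h a S S (occurrence 1), the suffix after S is nullable, so FOLLOW(S) ⊇ FOLLOW(K) = {$, a, e, f, h}; in K::=h a S S (occurrence 2), the suffix after S is empty, so FOLLOW(S) ⊇ FOLLOW(K) = {$, a, e, f, h}; in K::=P e a S, the suffix after S is empty, so FOLLOW(S) ⊇ FOLLOW(K) = {$, a, e, f, h}. Thus FOLLOW(S) = {$, a, e, f, h}.
FOLLOW(P): in S::=K a P P (occurrence 1), P is followed by P with FIRST {ε, a, e, f, h}; in S::=K a P P (occurrence 1), the suffix after P is nullable, so FOLLOW(P) ⊇ FOLLOW(S) = {$, a, e, f, h}; in S::=K a P P (occurrence 2), the suffix after P is empty, so FOLLOW(P) ⊇ FOLLOW(S) = {$, a, e, f, h}; in D::=a a e P, the suffix after P is empty, so FOLLOW(P) ⊇ FOLLOW(D) = {$, a, e, f, h}; in K::=P e a S, P is followed by e a S with FIRST {e}. Thus FOLLOW(P) = {$, a, e, f, h}.
FOLLOW(D): in K::=e e h D, the suffix after D is empty, so FOLLOW(D) ⊇ FOLLOW(K) = {$, a, e, f, h}. Thus FOLLOW(D) = {$, a, e, f, h}.
FOLLOW(K): in S::=K a P P, K is followed by a P P with FIRST {a}; in S::=K K a (occurrence 1), K is followed by K a with FIRST {a, e, f, h}; in S::=K K a (occurrence 2), K is followed by a with FIRST {a}; in P::=S f f K, the suffix after K is empty, so FOLLOW(K) ⊇ FOLLOW(P) = {$, a, e, f, h}; in D::=K, the suffix after K is empty, so FOLLOW(K) ⊇ FOLLOW(D) = {$, a, e, f, h}. Thus FOLLOW(K) = {$, a, e, f, h}.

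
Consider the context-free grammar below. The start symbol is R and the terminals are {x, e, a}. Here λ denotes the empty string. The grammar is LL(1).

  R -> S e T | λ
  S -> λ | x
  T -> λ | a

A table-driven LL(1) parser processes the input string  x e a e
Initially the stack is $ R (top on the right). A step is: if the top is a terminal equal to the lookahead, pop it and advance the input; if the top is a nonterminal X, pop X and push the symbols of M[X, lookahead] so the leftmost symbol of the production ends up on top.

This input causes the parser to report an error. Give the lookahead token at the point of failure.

     Stack    Input      Action
  1  $ R      x e a e $  expand R -> S e T
  2  $ T e S  x e a e $  expand S -> x
  3  $ T e x  x e a e $  match x
  4  $ T e    e a e $    match e
  5  $ T      a e $      expand T -> a
  6  $ a      a e $      match a
  7  $        e $        error: stack empty but input remains

e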